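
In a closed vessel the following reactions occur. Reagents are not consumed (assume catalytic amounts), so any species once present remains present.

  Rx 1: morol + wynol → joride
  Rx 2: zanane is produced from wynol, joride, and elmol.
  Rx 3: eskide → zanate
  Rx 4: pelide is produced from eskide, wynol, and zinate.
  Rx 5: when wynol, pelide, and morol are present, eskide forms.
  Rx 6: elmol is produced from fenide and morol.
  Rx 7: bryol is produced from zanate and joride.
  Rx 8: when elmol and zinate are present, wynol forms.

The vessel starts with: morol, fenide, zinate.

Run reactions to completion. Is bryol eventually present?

No

bryol would need zanate and joride (Rx 7), but zanate never forms.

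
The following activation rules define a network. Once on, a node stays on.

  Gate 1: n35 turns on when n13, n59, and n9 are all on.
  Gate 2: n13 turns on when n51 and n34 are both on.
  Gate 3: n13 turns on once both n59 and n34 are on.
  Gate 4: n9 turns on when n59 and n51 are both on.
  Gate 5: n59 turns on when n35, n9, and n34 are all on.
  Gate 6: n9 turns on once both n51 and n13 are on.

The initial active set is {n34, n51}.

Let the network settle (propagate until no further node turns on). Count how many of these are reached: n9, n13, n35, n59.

2

n51 and n34 are on, so n13 turns on (Gate 2).
Gate 6: n51 and n13 on → n9 on.
n9: reached.
n13: reached.
n35 would need n13, n59, and n9 (Gate 1), but n59 never turns on.
n59 would need n35, n9, and n34 (Gate 5), but n35 never turns on.
Reached: n9 and n13 — 2 of the 4.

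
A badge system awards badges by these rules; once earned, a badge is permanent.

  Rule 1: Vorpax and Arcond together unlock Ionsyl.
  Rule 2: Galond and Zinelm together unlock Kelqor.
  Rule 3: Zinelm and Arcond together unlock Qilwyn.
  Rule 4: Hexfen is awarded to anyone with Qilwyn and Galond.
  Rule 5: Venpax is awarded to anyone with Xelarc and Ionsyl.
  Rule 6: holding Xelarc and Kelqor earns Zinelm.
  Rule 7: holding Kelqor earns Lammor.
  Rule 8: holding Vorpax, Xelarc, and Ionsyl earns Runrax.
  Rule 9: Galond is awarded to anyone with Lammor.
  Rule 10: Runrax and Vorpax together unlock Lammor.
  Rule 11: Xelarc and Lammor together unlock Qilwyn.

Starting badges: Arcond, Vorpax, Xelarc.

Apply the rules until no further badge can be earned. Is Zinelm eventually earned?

Zinelm would need Xelarc and Kelqor (Rule 6), but Kelqor is never earned.

No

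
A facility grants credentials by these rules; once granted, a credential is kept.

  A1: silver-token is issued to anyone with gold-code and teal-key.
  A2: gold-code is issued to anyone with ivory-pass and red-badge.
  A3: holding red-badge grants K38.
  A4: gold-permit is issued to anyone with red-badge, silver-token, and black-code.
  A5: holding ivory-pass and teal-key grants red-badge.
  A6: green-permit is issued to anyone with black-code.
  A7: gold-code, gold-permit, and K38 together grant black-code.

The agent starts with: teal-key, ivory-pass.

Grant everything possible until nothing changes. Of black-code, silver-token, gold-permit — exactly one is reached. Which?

silver-token

Holding ivory-pass and teal-key grants red-badge (A5).
Holding ivory-pass and red-badge grants gold-code (A2).
Holding gold-code and teal-key grants silver-token (A1).
gold-permit would need red-badge, silver-token, and black-code (A4), but black-code is never granted. black-code would need gold-code, gold-permit, and K38 (A7), but gold-permit is never granted.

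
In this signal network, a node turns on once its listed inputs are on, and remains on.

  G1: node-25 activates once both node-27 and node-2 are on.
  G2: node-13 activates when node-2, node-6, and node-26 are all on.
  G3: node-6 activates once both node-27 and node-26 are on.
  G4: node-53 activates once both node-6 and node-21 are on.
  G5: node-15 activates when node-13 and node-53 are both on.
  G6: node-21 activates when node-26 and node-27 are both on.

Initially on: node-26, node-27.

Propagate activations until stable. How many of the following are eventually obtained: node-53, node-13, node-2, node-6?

node-26 and node-27 are on, so node-21 activates (G6).
G3: node-27 and node-26 on → node-6 on.
node-6 and node-21 are on, so node-53 activates (G4).
node-53: reached.
node-13 would need node-2, node-6, and node-26 (G2), but node-2 never turns on.
No rule produces node-2, and it is not given.
node-6: reached.
Reached: node-53 and node-6 — 2 of the 4.

2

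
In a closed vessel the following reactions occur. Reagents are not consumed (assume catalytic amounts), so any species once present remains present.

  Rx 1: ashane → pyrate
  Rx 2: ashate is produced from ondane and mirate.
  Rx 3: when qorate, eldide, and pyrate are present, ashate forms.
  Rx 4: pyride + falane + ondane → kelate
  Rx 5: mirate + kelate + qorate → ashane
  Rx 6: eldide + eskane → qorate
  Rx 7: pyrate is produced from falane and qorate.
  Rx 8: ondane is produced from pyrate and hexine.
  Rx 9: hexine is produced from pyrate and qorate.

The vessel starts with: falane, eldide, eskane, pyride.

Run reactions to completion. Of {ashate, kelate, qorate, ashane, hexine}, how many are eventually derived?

eldide and eskane present → qorate forms (Rx 6).
falane and qorate present → pyrate forms (Rx 7).
qorate, eldide, and pyrate present → ashate forms (Rx 3).
pyrate and qorate present → hexine forms (Rx 9).
pyrate and hexine present → ondane forms (Rx 8).
pyride, falane, and ondane present → kelate forms (Rx 4).
ashate: reached.
kelate: reached.
qorate: reached.
ashane would need mirate, kelate, and qorate (Rx 5), but mirate never forms.
hexine: reached.
Reached: ashate, kelate, qorate, and hexine — 4 of the 5.

4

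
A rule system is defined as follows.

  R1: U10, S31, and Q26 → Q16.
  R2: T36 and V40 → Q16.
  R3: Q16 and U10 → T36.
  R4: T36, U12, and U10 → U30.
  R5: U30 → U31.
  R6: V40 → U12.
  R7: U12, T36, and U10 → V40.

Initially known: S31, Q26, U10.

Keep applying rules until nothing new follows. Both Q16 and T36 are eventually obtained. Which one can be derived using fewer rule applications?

Q16: U10, S31, and Q26 hold, so Q16 follows (R1). [1 rule application]
T36: U10, S31, and Q26 hold, so Q16 follows (R1). Q16 and U10 hold, so T36 follows (R3). [2 rule applications]
Q16 needs fewer.

Q16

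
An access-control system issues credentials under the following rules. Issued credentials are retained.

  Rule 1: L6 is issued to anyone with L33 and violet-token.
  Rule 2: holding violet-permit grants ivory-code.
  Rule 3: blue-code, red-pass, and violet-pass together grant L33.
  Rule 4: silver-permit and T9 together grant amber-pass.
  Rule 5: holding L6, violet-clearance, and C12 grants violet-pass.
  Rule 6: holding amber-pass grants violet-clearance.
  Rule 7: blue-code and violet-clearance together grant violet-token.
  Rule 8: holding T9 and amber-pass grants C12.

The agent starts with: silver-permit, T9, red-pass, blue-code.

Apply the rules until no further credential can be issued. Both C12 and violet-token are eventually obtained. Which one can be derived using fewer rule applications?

C12

C12: Holding silver-permit and T9 grants amber-pass (Rule 4). Holding T9 and amber-pass grants C12 (Rule 8). [2 rule applications]
violet-token: Holding silver-permit and T9 grants amber-pass (Rule 4). Holding amber-pass grants violet-clearance (Rule 6). Holding blue-code and violet-clearance grants violet-token (Rule 7). [3 rule applications]
C12 needs fewer.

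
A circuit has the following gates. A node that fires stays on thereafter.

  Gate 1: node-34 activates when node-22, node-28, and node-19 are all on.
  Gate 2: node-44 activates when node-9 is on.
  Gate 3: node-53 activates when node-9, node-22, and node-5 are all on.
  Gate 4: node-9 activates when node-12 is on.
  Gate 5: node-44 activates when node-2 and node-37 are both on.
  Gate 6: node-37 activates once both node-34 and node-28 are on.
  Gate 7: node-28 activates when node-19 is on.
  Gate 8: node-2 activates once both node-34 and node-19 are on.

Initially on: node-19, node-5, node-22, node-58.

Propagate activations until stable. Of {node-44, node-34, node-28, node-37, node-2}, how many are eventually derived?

Gate 7: node-19 on → node-28 on.
Gate 1: node-22, node-28, and node-19 on → node-34 on.
node-34 and node-28 are on, so node-37 activates (Gate 6).
node-34 and node-19 are on, so node-2 activates (Gate 8).
Gate 5: node-2 and node-37 on → node-44 on.
node-44: reached.
node-34: reached.
node-28: reached.
node-37: reached.
node-2: reached.
All 5 are reached.

5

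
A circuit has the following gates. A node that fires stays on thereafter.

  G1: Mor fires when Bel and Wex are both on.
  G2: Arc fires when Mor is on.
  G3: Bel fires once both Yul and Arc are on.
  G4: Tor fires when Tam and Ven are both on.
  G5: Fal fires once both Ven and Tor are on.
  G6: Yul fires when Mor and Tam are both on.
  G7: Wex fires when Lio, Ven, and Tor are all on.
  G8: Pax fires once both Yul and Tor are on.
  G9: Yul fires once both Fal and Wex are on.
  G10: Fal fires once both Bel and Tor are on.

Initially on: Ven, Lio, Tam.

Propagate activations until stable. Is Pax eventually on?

G4: Tam and Ven on → Tor on.
G5: Ven and Tor on → Fal on.
G7: Lio, Ven, and Tor on → Wex on.
G9: Fal and Wex on → Yul on.
G8: Yul and Tor on → Pax on.

Yes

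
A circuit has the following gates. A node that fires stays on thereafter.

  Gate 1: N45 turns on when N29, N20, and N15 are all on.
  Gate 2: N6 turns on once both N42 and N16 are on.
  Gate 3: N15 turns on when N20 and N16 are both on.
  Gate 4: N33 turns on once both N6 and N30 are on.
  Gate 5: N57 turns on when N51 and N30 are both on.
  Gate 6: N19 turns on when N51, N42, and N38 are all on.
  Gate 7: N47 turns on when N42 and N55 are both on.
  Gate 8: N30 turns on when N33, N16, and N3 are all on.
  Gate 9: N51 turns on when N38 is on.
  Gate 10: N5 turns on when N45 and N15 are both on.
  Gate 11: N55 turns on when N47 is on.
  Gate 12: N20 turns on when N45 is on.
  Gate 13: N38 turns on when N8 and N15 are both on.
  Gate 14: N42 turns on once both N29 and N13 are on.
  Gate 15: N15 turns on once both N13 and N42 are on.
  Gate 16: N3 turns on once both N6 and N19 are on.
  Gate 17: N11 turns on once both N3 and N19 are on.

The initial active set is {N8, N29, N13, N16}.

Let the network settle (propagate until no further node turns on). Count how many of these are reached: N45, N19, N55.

1

N29 and N13 are on, so N42 turns on (Gate 14).
N13 and N42 are on, so N15 turns on (Gate 15).
Gate 13: N8 and N15 on → N38 on.
N38 is on, so N51 turns on (Gate 9).
Gate 6: N51, N42, and N38 on → N19 on.
N45 would need N29, N20, and N15 (Gate 1), but N20 never turns on.
N19: reached.
N55 would need N47 (Gate 11), but N47 never turns on.
Reached: N19 — 1 of the 3.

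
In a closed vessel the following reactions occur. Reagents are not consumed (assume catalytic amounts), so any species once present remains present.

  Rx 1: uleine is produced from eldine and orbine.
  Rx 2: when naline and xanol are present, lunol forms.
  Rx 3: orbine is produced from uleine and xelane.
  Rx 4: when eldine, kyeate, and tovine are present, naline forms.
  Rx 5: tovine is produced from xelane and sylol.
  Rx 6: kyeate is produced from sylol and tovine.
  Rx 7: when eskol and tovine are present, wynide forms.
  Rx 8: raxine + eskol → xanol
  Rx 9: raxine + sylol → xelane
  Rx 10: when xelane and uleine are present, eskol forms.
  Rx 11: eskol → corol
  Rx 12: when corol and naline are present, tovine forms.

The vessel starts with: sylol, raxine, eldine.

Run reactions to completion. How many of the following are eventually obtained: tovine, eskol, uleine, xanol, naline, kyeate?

raxine and sylol present → xelane forms (Rx 9).
xelane and sylol present → tovine forms (Rx 5).
sylol and tovine present → kyeate forms (Rx 6).
eldine, kyeate, and tovine present → naline forms (Rx 4).
tovine: reached.
eskol would need xelane and uleine (Rx 10), but uleine never forms.
uleine would need eldine and orbine (Rx 1), but orbine never forms.
xanol would need raxine and eskol (Rx 8), but eskol never forms.
naline: reached.
kyeate: reached.
Reached: tovine, naline, and kyeate — 3 of the 6.

3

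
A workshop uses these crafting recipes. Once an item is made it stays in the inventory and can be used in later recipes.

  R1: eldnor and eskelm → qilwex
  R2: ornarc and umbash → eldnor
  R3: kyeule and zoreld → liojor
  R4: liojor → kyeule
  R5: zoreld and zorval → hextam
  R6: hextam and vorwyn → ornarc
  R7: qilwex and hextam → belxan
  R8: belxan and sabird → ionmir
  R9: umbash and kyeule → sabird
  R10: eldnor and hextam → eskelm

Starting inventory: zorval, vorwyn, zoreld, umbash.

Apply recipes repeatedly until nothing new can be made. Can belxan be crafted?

Yes

Using R5, zoreld and zorval make hextam.
hextam and vorwyn → ornarc (R6).
ornarc and umbash → eldnor (R2).
eldnor and hextam → eskelm (R10).
eldnor and eskelm → qilwex (R1).
qilwex and hextam → belxan (R7).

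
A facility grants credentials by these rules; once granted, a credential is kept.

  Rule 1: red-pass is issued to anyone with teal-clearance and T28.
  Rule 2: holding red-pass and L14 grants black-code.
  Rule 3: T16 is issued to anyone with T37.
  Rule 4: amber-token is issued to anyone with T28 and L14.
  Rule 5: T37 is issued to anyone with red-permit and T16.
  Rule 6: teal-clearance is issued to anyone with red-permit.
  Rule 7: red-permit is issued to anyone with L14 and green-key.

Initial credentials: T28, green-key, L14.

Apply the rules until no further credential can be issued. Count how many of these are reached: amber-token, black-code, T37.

2

Holding T28 and L14 grants amber-token (Rule 4).
Holding L14 and green-key grants red-permit (Rule 7).
Holding red-permit grants teal-clearance (Rule 6).
Holding teal-clearance and T28 grants red-pass (Rule 1).
Holding red-pass and L14 grants black-code (Rule 2).
amber-token: reached.
black-code: reached.
T37 would need red-permit and T16 (Rule 5), but T16 is never granted.
Reached: amber-token and black-code — 2 of the 3.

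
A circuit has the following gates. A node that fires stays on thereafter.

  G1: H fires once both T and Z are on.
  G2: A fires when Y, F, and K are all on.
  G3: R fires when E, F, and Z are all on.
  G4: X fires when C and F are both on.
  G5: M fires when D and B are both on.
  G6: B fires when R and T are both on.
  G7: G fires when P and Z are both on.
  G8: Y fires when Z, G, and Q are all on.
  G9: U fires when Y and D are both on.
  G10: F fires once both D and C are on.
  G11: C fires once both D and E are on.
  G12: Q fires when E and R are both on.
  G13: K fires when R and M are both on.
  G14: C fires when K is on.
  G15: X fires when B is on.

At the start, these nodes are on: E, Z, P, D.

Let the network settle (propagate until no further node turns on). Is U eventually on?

P and Z are on, so G fires (G7).
D and E are on, so C fires (G11).
G10: D and C on → F on.
E, F, and Z are on, so R fires (G3).
G12: E and R on → Q on.
Z, G, and Q are on, so Y fires (G8).
G9: Y and D on → U on.

Yes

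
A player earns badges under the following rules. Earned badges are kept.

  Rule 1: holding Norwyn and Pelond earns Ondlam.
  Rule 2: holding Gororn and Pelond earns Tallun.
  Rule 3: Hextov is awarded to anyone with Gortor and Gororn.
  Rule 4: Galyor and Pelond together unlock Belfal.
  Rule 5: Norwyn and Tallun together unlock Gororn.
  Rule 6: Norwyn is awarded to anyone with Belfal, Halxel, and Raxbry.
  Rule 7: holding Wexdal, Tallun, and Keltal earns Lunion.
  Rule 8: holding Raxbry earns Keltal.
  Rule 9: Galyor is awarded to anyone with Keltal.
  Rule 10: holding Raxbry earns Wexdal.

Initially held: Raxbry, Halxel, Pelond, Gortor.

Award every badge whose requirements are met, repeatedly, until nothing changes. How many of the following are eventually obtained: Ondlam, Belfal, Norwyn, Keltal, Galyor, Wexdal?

With Raxbry, Keltal is earned (Rule 8).
With Raxbry, Wexdal is earned (Rule 10).
With Keltal, Galyor is earned (Rule 9).
With Galyor and Pelond, Belfal is earned (Rule 4).
With Belfal, Halxel, and Raxbry, Norwyn is earned (Rule 6).
With Norwyn and Pelond, Ondlam is earned (Rule 1).
Ondlam: reached.
Belfal: reached.
Norwyn: reached.
Keltal: reached.
Galyor: reached.
Wexdal: reached.
All 6 are reached.

6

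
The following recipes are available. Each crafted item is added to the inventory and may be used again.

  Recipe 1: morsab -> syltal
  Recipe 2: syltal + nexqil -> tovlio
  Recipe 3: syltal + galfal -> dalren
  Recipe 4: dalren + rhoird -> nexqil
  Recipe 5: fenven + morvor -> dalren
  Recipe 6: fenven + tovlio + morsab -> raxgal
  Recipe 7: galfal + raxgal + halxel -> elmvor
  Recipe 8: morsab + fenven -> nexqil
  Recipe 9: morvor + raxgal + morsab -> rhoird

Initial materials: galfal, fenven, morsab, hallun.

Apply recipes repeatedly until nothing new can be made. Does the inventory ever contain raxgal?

Yes

morsab -> syltal (Recipe 1).
Using Recipe 8, morsab and fenven make nexqil.
syltal + nexqil -> tovlio (Recipe 2).
fenven + tovlio + morsab -> raxgal (Recipe 6).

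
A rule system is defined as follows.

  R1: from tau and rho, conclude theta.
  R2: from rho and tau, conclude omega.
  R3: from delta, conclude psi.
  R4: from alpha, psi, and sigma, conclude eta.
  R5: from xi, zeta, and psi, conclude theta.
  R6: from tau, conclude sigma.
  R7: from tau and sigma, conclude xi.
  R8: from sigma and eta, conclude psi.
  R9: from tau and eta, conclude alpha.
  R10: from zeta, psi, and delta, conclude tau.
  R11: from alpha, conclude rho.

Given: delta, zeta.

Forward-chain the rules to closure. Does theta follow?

Yes

From delta, R3 gives psi.
From zeta, psi, and delta, R10 gives tau.
tau holds, so sigma follows (R6).
From tau and sigma, R7 gives xi.
xi, zeta, and psi hold, so theta follows (R5).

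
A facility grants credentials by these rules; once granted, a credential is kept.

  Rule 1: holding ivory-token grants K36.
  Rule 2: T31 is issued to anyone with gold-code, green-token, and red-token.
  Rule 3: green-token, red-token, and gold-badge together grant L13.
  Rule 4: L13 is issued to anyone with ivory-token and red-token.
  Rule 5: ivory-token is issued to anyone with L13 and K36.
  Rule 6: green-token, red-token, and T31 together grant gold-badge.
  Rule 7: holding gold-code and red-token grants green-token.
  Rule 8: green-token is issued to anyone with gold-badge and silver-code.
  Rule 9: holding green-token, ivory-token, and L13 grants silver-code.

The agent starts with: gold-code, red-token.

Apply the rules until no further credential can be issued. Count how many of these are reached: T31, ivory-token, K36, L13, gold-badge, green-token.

Holding gold-code and red-token grants green-token (Rule 7).
Holding gold-code, green-token, and red-token grants T31 (Rule 2).
Holding green-token, red-token, and T31 grants gold-badge (Rule 6).
Holding green-token, red-token, and gold-badge grants L13 (Rule 3).
T31: reached.
ivory-token would need L13 and K36 (Rule 5), but K36 is never granted.
K36 would need ivory-token (Rule 1), but ivory-token is never granted.
L13: reached.
gold-badge: reached.
green-token: reached.
Reached: T31, L13, gold-badge, and green-token — 4 of the 6.

4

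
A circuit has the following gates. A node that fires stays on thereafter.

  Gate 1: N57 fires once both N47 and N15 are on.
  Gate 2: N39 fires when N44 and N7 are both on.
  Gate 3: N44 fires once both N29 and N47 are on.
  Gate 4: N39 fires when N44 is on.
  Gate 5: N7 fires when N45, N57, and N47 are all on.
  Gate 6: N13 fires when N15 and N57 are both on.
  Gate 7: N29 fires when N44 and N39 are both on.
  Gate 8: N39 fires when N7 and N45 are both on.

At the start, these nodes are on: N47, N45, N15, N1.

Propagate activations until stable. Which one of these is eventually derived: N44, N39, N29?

N39

Gate 1: N47 and N15 on → N57 on.
N45, N57, and N47 are on, so N7 fires (Gate 5).
Gate 8: N7 and N45 on → N39 on.
N29 would need N44 and N39 (Gate 7), but N44 never turns on. N44 would need N29 and N47 (Gate 3), but N29 never turns on.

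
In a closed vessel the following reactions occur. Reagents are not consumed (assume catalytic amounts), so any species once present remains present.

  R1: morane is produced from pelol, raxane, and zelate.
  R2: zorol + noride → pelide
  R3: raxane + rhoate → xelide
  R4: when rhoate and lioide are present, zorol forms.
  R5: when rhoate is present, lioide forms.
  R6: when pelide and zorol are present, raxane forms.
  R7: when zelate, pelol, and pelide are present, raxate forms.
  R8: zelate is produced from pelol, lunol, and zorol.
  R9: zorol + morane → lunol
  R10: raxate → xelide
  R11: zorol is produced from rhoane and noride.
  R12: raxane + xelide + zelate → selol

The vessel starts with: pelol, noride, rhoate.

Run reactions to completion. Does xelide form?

Yes

rhoate present → lioide forms (R5).
rhoate and lioide present → zorol forms (R4).
zorol and noride present → pelide forms (R2).
pelide and zorol present → raxane forms (R6).
raxane and rhoate present → xelide forms (R3).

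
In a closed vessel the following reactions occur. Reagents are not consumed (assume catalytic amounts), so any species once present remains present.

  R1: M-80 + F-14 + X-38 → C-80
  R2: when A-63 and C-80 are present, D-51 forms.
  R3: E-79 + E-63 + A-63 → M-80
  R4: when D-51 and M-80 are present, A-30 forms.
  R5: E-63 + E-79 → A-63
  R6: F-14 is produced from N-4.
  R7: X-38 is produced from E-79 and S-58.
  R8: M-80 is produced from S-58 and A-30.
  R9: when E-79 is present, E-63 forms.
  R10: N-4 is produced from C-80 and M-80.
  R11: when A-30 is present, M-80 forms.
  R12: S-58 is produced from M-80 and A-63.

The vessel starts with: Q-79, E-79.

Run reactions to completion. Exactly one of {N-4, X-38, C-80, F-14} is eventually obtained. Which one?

X-38

E-79 present → E-63 forms (R9).
E-63 and E-79 present → A-63 forms (R5).
E-79, E-63, and A-63 present → M-80 forms (R3).
M-80 and A-63 present → S-58 forms (R12).
E-79 and S-58 present → X-38 forms (R7).
F-14 would need N-4 (R6), but N-4 never forms. N-4 would need C-80 and M-80 (R10), but C-80 never forms. C-80 would need M-80, F-14, and X-38 (R1), but F-14 never forms.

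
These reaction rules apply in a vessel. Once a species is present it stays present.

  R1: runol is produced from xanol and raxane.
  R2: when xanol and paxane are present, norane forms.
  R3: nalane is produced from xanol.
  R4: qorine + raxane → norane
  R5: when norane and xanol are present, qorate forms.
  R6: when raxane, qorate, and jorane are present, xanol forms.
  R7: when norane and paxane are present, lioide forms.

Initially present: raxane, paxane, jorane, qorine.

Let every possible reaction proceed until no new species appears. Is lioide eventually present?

Yes

qorine and raxane present → norane forms (R4).
norane and paxane present → lioide forms (R7).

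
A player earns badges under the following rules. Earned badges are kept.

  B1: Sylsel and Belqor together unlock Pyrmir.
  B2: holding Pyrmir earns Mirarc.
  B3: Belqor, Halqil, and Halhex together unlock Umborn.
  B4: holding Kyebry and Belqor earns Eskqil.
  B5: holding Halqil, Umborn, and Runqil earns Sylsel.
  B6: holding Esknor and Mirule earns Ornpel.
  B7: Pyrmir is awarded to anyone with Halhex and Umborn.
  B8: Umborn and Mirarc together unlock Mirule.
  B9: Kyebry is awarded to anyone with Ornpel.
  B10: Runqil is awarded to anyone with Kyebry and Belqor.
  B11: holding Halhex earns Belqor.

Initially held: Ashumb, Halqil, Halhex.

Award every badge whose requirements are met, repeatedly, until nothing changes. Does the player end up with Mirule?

Yes

With Halhex, Belqor is earned (B11).
With Belqor, Halqil, and Halhex, Umborn is earned (B3).
With Halhex and Umborn, Pyrmir is earned (B7).
With Pyrmir, Mirarc is earned (B2).
With Umborn and Mirarc, Mirule is earned (B8).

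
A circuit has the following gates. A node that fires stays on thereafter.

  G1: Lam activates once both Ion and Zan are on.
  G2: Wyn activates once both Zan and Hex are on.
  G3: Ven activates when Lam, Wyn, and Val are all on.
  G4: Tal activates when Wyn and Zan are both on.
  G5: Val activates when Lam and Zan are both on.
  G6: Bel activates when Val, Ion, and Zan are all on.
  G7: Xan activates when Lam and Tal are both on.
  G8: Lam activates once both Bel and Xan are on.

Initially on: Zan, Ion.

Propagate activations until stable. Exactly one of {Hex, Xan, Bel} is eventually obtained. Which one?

G1: Ion and Zan on → Lam on.
Lam and Zan are on, so Val activates (G5).
Val, Ion, and Zan are on, so Bel activates (G6).
No rule produces Hex, and it is not given. Xan would need Lam and Tal (G7), but Tal never turns on.

Bel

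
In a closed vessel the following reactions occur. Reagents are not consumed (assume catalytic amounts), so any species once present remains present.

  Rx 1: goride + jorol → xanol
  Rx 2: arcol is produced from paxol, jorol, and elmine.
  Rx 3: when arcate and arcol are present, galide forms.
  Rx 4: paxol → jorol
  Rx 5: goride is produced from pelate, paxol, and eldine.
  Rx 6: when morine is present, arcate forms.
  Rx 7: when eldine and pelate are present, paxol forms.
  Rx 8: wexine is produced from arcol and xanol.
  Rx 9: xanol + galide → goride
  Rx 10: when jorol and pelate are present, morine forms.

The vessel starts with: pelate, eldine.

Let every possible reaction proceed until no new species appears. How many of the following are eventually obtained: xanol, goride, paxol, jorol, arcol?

4

eldine and pelate present → paxol forms (Rx 7).
pelate, paxol, and eldine present → goride forms (Rx 5).
paxol present → jorol forms (Rx 4).
goride and jorol present → xanol forms (Rx 1).
xanol: reached.
goride: reached.
paxol: reached.
jorol: reached.
arcol would need paxol, jorol, and elmine (Rx 2), but elmine never forms.
Reached: xanol, goride, paxol, and jorol — 4 of the 5.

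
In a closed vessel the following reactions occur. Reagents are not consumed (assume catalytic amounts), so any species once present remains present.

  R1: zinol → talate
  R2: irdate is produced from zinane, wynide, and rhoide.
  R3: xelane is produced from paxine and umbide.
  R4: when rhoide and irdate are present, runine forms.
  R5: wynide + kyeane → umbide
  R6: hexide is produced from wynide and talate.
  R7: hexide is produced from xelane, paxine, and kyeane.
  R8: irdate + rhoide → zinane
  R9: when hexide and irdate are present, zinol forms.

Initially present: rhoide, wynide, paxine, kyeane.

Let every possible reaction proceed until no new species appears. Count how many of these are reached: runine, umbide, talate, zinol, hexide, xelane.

3

wynide and kyeane present → umbide forms (R5).
paxine and umbide present → xelane forms (R3).
xelane, paxine, and kyeane present → hexide forms (R7).
runine would need rhoide and irdate (R4), but irdate never forms.
umbide: reached.
talate would need zinol (R1), but zinol never forms.
zinol would need hexide and irdate (R9), but irdate never forms.
hexide: reached.
xelane: reached.
Reached: umbide, hexide, and xelane — 3 of the 6.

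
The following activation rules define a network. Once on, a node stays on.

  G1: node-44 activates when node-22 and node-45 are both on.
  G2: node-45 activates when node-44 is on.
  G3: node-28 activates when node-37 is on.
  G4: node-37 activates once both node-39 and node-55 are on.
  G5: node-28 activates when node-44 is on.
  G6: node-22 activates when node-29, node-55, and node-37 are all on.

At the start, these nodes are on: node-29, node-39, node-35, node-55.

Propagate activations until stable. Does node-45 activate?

node-45 would need node-44 (G2), but node-44 never turns on.

No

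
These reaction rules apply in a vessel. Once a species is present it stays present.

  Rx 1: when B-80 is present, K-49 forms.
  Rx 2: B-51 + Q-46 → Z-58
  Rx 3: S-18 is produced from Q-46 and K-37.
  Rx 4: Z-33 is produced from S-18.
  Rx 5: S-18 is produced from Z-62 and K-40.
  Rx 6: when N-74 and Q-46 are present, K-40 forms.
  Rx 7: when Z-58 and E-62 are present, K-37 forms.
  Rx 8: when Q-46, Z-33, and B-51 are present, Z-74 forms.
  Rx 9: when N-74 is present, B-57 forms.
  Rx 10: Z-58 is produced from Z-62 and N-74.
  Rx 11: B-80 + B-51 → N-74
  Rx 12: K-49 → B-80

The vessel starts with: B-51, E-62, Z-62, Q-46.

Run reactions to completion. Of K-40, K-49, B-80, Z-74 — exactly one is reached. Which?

B-51 and Q-46 present → Z-58 forms (Rx 2).
Z-58 and E-62 present → K-37 forms (Rx 7).
Q-46 and K-37 present → S-18 forms (Rx 3).
S-18 present → Z-33 forms (Rx 4).
Q-46, Z-33, and B-51 present → Z-74 forms (Rx 8).
B-80 would need K-49 (Rx 12), but K-49 never forms. K-49 would need B-80 (Rx 1), but B-80 never forms. K-40 would need N-74 and Q-46 (Rx 6), but N-74 never forms.

Z-74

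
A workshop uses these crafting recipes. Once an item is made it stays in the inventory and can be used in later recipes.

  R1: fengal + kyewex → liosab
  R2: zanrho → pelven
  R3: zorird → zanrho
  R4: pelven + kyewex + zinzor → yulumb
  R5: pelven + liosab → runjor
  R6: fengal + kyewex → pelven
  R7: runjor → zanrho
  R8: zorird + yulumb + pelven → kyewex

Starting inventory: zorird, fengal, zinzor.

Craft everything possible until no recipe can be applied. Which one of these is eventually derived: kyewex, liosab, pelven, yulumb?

pelven

zorird → zanrho (R3).
Using R2, zanrho makes pelven.
yulumb would need pelven, kyewex, and zinzor (R4), but kyewex is never obtained. kyewex would need zorird, yulumb, and pelven (R8), but yulumb is never obtained. liosab would need fengal and kyewex (R1), but kyewex is never obtained.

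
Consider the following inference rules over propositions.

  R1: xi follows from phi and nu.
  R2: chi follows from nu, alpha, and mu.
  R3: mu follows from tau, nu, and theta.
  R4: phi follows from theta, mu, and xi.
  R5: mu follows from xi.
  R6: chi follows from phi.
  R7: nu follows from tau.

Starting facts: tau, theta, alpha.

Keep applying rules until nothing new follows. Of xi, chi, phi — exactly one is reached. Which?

From tau, R7 gives nu.
tau, nu, and theta hold, so mu follows (R3).
nu, alpha, and mu hold, so chi follows (R2).
xi would need phi and nu (R1), but phi is never established. phi would need theta, mu, and xi (R4), but xi is never established.

chi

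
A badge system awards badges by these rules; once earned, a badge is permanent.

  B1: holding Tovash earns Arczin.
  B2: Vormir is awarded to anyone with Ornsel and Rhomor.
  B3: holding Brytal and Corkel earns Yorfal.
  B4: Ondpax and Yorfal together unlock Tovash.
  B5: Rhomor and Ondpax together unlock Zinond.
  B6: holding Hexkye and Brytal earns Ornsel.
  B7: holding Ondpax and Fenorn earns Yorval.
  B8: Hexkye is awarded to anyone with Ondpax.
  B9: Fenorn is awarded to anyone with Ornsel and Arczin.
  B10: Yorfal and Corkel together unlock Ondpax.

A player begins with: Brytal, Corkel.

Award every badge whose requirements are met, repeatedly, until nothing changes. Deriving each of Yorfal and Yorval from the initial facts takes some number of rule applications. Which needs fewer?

Yorfal: With Brytal and Corkel, Yorfal is earned (B3). [1 rule application]
Yorval: With Brytal and Corkel, Yorfal is earned (B3). With Yorfal and Corkel, Ondpax is earned (B10). With Ondpax, Hexkye is earned (B8). With Ondpax and Yorfal, Tovash is earned (B4). With Hexkye and Brytal, Ornsel is earned (B6). With Tovash, Arczin is earned (B1). With Ornsel and Arczin, Fenorn is earned (B9). With Ondpax and Fenorn, Yorval is earned (B7). [8 rule applications]
Yorfal needs fewer.

Yorfal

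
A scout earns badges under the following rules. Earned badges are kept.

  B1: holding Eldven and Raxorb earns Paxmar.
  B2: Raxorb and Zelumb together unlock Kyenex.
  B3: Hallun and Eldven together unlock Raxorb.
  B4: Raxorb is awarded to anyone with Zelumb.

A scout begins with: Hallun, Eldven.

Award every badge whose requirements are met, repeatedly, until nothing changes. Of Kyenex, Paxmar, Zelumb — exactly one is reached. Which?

Paxmar

With Hallun and Eldven, Raxorb is earned (B3).
With Eldven and Raxorb, Paxmar is earned (B1).
No rule produces Zelumb, and it is not given. Kyenex would need Raxorb and Zelumb (B2), but Zelumb is never earned.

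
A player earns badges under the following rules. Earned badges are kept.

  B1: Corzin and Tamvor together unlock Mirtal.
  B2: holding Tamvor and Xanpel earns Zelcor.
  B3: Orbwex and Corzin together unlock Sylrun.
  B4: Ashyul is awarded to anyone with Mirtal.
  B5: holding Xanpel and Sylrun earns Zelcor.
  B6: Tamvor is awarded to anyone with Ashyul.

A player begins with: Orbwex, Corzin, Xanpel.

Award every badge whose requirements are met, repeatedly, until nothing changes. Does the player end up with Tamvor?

Tamvor would need Ashyul (B6), but Ashyul is never earned.

No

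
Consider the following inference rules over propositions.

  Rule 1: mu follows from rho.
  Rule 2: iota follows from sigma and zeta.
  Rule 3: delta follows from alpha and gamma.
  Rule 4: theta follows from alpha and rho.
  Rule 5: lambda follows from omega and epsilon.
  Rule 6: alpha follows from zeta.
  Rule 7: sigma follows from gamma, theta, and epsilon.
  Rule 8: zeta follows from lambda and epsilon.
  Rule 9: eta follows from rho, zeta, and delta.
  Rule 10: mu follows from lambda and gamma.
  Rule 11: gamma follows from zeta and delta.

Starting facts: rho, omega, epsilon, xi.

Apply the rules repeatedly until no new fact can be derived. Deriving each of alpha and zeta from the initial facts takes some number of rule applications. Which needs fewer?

zeta

zeta: omega and epsilon hold, so lambda follows (Rule 5). From lambda and epsilon, Rule 8 gives zeta. [2 rule applications]
alpha: From omega and epsilon, Rule 5 gives lambda. lambda and epsilon hold, so zeta follows (Rule 8). From zeta, Rule 6 gives alpha. [3 rule applications]
zeta needs fewer.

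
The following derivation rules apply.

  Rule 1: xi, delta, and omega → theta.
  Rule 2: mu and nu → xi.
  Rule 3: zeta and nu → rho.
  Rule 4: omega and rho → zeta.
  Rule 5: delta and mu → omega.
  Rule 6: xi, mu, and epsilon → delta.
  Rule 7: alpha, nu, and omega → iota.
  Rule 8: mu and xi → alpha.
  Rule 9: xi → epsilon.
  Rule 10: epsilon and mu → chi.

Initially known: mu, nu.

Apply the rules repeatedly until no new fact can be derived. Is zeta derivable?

No

zeta would need omega and rho (Rule 4), but rho is never established.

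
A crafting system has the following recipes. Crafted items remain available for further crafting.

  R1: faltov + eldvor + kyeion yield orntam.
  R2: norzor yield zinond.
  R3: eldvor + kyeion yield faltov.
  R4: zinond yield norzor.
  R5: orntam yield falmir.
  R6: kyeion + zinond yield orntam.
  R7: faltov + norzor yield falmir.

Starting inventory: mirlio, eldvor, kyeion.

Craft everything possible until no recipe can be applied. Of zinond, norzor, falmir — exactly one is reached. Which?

Using R3, eldvor and kyeion make faltov.
faltov + eldvor + kyeion → orntam (R1).
orntam → falmir (R5).
zinond would need norzor (R2), but norzor is never obtained. norzor would need zinond (R4), but zinond is never obtained.

falmir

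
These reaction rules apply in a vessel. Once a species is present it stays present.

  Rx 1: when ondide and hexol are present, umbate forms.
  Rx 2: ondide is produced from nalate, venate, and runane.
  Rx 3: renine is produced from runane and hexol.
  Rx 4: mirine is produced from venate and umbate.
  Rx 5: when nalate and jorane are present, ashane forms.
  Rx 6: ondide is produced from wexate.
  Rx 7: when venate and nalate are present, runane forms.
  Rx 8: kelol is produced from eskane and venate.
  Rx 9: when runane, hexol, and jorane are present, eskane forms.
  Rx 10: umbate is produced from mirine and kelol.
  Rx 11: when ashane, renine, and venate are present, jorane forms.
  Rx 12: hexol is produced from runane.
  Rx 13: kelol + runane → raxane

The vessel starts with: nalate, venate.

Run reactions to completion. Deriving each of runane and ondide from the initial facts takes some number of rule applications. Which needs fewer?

runane

runane: venate and nalate present → runane forms (Rx 7). [1 rule application]
ondide: venate and nalate present → runane forms (Rx 7). nalate, venate, and runane present → ondide forms (Rx 2). [2 rule applications]
runane needs fewer.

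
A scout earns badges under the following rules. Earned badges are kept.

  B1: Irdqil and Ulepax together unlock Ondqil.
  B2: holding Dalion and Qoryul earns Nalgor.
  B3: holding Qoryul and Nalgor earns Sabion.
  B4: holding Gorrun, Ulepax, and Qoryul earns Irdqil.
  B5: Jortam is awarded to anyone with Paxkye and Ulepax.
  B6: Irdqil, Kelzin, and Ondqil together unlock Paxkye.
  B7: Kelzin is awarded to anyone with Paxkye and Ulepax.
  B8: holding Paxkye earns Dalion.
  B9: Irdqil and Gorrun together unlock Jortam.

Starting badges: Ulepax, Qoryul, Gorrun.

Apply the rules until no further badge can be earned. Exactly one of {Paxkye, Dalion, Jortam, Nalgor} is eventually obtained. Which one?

Jortam

With Gorrun, Ulepax, and Qoryul, Irdqil is earned (B4).
With Irdqil and Gorrun, Jortam is earned (B9).
Dalion would need Paxkye (B8), but Paxkye is never earned. Nalgor would need Dalion and Qoryul (B2), but Dalion is never earned. Paxkye would need Irdqil, Kelzin, and Ondqil (B6), but Kelzin is never earned.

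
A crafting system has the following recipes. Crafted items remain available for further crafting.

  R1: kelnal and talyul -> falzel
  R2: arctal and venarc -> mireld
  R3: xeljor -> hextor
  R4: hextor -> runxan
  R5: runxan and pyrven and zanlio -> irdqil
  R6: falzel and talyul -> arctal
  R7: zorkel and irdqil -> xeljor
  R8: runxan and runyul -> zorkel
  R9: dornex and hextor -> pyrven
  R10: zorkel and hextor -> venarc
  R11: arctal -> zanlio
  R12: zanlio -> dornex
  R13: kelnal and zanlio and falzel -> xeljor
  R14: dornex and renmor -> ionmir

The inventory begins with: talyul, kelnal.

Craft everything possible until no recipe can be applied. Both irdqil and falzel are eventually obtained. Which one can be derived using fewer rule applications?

falzel: Using R1, kelnal and talyul make falzel. [1 rule application]
irdqil: kelnal and talyul -> falzel (R1). Using R6, falzel and talyul make arctal. Using R11, arctal makes zanlio. kelnal and zanlio and falzel -> xeljor (R13). Using R12, zanlio makes dornex. Using R3, xeljor makes hextor. Using R4, hextor makes runxan. dornex and hextor -> pyrven (R9). Using R5, runxan, pyrven, and zanlio make irdqil. [9 rule applications]
falzel needs fewer.

falzel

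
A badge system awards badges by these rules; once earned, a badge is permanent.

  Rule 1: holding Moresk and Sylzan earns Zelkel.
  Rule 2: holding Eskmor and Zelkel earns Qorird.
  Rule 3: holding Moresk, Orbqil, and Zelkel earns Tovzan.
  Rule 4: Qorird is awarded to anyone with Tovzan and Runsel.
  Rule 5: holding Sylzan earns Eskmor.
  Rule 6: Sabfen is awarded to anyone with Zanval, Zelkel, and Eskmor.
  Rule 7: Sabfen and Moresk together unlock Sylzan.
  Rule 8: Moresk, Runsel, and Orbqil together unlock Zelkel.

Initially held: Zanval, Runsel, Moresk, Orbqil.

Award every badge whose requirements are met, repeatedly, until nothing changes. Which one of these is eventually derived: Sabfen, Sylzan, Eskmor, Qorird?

With Moresk, Runsel, and Orbqil, Zelkel is earned (Rule 8).
With Moresk, Orbqil, and Zelkel, Tovzan is earned (Rule 3).
With Tovzan and Runsel, Qorird is earned (Rule 4).
Sylzan would need Sabfen and Moresk (Rule 7), but Sabfen is never earned. Sabfen would need Zanval, Zelkel, and Eskmor (Rule 6), but Eskmor is never earned. Eskmor would need Sylzan (Rule 5), but Sylzan is never earned.

Qorird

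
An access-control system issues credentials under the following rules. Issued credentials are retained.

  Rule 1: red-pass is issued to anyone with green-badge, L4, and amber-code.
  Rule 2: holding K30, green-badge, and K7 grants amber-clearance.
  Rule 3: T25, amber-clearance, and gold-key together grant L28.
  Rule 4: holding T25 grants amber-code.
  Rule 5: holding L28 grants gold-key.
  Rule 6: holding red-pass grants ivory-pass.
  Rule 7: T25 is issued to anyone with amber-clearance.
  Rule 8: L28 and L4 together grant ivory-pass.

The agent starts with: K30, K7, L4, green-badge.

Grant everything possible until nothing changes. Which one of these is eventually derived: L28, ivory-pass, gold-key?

ivory-pass

Holding K30, green-badge, and K7 grants amber-clearance (Rule 2).
Holding amber-clearance grants T25 (Rule 7).
Holding T25 grants amber-code (Rule 4).
Holding green-badge, L4, and amber-code grants red-pass (Rule 1).
Holding red-pass grants ivory-pass (Rule 6).
gold-key would need L28 (Rule 5), but L28 is never granted. L28 would need T25, amber-clearance, and gold-key (Rule 3), but gold-key is never granted.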